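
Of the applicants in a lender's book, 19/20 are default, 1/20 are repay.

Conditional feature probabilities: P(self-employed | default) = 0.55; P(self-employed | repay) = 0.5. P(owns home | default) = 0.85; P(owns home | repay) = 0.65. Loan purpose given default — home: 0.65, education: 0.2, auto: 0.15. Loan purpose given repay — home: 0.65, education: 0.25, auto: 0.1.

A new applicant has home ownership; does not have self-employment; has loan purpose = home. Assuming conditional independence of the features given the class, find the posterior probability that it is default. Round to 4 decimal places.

0.9572

default: 0.95 × (1−0.55) × 0.85 × 0.65 = 0.23619375
repay: 0.05 × (1−0.5) × 0.65 × 0.65 = 0.0105625
P(default | x) = 0.23619375 / 0.24675625 ≈ 0.9572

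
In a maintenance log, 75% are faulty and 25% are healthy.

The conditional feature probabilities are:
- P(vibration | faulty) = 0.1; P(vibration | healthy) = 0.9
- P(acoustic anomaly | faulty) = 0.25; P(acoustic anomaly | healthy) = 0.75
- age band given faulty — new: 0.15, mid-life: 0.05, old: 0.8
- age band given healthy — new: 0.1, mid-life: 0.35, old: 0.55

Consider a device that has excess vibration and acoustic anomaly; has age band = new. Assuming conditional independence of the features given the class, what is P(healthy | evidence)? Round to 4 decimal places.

0.8571

faulty: 0.75 × 0.1 × 0.25 × 0.15 = 0.0028125
healthy: 0.25 × 0.9 × 0.75 × 0.1 = 0.016875
P(healthy | x) = 0.016875 / 0.0196875 ≈ 0.8571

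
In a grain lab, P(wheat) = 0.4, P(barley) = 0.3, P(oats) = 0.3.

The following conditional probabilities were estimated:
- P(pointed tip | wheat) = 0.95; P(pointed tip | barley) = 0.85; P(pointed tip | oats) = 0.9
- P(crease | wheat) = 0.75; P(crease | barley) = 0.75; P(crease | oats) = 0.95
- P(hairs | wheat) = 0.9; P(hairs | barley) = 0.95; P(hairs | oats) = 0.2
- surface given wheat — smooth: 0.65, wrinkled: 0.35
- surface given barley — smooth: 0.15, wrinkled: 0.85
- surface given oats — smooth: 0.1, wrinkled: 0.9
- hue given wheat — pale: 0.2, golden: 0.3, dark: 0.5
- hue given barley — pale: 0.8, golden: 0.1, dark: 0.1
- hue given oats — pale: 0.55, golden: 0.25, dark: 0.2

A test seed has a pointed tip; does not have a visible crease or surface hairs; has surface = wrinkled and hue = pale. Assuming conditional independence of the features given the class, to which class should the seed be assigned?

wheat: 0.4 × 0.95 × (1−0.75) × (1−0.9) × 0.35 × 0.2 = 0.000665
barley: 0.3 × 0.85 × (1−0.75) × (1−0.95) × 0.85 × 0.8 = 0.0021675
oats: 0.3 × 0.9 × (1−0.95) × (1−0.2) × 0.9 × 0.55 = 0.005346
Highest score → oats.

oats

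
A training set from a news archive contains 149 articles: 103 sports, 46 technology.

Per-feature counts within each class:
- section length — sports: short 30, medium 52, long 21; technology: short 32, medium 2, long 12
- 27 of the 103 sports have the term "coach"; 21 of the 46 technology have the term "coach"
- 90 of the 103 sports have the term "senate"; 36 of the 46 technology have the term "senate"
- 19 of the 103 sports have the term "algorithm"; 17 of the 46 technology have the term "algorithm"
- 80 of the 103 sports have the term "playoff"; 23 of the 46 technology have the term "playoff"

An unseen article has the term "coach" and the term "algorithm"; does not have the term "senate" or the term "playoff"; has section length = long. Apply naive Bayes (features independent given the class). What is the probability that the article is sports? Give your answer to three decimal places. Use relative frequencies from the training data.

0.115

sports: (103/149) × (21/103) × (27/103) × (13/103) × (19/103) × (23/103) ≈ 0.000192076
technology: (46/149) × (12/46) × (21/46) × (10/46) × (17/46) × (23/46) ≈ 0.00147693
P(sports | x) = 0.000192076 / 0.001669006 ≈ 0.115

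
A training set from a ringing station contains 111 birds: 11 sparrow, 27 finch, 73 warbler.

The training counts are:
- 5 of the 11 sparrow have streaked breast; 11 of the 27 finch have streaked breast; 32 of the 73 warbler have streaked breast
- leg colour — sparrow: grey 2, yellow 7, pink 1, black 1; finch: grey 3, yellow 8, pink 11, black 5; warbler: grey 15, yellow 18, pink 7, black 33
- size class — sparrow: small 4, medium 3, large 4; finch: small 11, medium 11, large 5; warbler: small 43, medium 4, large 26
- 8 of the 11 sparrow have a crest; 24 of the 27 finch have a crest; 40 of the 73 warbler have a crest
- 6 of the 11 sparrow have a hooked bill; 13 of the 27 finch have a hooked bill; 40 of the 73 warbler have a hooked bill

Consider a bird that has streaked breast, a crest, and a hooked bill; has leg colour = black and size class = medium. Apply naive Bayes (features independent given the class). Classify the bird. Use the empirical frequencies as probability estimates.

finch

sparrow: (11/111) × (5/11) × (1/11) × (3/11) × (8/11) × (6/11) ≈ 0.000443036
finch: (27/111) × (11/27) × (5/27) × (11/27) × (24/27) × (13/27) ≈ 0.00319987
warbler: (73/111) × (32/73) × (33/73) × (4/73) × (40/73) × (40/73) ≈ 0.00214402
Highest score → finch.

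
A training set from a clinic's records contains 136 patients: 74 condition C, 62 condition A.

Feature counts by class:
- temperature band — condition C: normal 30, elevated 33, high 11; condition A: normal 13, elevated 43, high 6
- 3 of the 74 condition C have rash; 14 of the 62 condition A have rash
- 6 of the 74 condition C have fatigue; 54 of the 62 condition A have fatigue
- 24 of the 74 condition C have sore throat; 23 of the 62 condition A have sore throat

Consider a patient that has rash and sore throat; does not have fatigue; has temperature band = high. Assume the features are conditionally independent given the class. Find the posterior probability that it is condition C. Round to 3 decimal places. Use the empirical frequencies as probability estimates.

condition C: (74/136) × (11/74) × (3/74) × (68/74) × (24/74) ≈ 0.000977237
condition A: (62/136) × (6/62) × (14/62) × (8/62) × (23/62) ≈ 0.000476851
P(condition C | x) = 0.000977237 / 0.001454088 ≈ 0.672

0.672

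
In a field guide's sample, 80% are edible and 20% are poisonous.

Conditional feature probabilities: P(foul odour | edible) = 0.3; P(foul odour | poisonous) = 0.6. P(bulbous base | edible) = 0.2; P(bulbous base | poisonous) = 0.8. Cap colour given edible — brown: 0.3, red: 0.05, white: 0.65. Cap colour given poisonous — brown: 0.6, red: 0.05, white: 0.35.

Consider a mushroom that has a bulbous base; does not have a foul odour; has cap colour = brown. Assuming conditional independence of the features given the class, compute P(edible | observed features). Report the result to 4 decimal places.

edible: 0.8 × (1−0.3) × 0.2 × 0.3 = 0.0336
poisonous: 0.2 × (1−0.6) × 0.8 × 0.6 = 0.0384
P(edible | x) = 0.0336 / 0.072 ≈ 0.4667

0.4667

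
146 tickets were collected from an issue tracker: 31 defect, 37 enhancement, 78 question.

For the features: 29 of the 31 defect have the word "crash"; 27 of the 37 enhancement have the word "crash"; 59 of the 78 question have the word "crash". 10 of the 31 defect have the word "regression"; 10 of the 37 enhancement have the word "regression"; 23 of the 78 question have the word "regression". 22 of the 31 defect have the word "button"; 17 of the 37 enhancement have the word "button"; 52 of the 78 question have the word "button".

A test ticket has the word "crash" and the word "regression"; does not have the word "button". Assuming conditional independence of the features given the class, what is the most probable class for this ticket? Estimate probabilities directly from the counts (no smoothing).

defect: (31/146) × (29/31) × (10/31) × (9/31) ≈ 0.0186022
enhancement: (37/146) × (27/37) × (10/37) × (20/37) ≈ 0.027017
question: (78/146) × (59/78) × (23/78) × (26/78) ≈ 0.0397202
Highest score → question.

question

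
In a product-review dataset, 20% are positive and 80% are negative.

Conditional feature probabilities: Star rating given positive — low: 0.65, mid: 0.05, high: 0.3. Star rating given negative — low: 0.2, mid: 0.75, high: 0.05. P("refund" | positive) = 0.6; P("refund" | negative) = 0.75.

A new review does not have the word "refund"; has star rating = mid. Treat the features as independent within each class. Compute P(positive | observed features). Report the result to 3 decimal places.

positive: 0.2 × 0.05 × (1−0.6) = 0.004
negative: 0.8 × 0.75 × (1−0.75) = 0.15
P(positive | x) = 0.004 / 0.154 ≈ 0.026

0.026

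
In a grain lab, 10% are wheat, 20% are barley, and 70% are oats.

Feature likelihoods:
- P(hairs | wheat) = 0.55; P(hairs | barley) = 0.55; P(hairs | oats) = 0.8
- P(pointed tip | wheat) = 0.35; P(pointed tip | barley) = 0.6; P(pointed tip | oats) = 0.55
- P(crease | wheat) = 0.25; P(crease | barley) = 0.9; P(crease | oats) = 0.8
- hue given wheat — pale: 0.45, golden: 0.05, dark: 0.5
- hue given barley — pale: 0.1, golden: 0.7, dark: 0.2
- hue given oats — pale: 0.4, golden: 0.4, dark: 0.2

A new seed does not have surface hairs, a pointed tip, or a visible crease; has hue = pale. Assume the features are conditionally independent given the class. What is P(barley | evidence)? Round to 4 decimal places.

0.0236

wheat: 0.1 × (1−0.55) × (1−0.35) × (1−0.25) × 0.45 = 0.009871875
barley: 0.2 × (1−0.55) × (1−0.6) × (1−0.9) × 0.1 = 0.00036
oats: 0.7 × (1−0.8) × (1−0.55) × (1−0.8) × 0.4 = 0.00504
P(barley | x) = 0.00036 / 0.015271875 ≈ 0.0236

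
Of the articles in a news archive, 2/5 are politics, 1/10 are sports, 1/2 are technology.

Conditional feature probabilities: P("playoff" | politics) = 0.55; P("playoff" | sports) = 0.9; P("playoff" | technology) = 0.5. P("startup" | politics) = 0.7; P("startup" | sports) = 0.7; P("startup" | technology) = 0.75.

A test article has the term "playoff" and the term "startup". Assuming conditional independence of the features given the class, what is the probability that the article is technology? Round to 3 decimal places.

0.464

politics: 0.4 × 0.55 × 0.7 = 0.154
sports: 0.1 × 0.9 × 0.7 = 0.063
technology: 0.5 × 0.5 × 0.75 = 0.1875
P(technology | x) = 0.1875 / 0.4045 ≈ 0.464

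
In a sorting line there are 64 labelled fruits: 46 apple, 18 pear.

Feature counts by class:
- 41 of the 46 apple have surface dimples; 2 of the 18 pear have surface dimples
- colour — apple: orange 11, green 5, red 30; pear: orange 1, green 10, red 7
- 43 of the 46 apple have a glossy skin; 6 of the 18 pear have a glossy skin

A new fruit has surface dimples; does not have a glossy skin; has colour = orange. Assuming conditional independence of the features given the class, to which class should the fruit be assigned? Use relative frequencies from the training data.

apple: (46/64) × (41/46) × (11/46) × (3/46) ≈ 0.00999084
pear: (18/64) × (2/18) × (1/18) × (12/18) ≈ 0.00115741
Highest score → apple.

apple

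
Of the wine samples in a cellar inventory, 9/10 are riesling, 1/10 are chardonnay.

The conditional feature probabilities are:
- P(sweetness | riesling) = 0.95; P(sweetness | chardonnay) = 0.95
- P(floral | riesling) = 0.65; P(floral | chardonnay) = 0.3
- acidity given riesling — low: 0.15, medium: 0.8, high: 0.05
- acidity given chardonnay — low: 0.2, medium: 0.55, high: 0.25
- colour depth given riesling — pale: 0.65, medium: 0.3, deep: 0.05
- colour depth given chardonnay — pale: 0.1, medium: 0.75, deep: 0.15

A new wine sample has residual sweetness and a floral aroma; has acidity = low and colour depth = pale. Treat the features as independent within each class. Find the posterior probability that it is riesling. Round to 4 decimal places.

riesling: 0.9 × 0.95 × 0.65 × 0.15 × 0.65 = 0.054185625
chardonnay: 0.1 × 0.95 × 0.3 × 0.2 × 0.1 = 0.00057
P(riesling | x) = 0.054185625 / 0.054755625 ≈ 0.9896

0.9896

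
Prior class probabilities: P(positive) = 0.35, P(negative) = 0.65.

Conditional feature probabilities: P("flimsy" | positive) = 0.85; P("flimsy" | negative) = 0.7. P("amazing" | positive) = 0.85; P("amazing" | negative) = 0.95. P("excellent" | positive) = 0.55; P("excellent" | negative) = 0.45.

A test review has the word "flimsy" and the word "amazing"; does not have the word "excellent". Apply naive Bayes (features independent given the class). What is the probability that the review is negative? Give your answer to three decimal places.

0.676

positive: 0.35 × 0.85 × 0.85 × (1−0.55) = 0.11379375
negative: 0.65 × 0.7 × 0.95 × (1−0.45) = 0.2377375
P(negative | x) = 0.2377375 / 0.35153125 ≈ 0.676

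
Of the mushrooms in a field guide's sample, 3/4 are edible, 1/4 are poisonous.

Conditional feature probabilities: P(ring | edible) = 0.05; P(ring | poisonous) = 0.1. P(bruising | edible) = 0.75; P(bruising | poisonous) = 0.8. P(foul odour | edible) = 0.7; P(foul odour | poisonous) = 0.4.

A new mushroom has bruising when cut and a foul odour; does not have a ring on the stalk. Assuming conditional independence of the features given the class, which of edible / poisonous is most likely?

edible

edible: 0.75 × (1−0.05) × 0.75 × 0.7 = 0.3740625
poisonous: 0.25 × (1−0.1) × 0.8 × 0.4 = 0.072
Highest score → edible.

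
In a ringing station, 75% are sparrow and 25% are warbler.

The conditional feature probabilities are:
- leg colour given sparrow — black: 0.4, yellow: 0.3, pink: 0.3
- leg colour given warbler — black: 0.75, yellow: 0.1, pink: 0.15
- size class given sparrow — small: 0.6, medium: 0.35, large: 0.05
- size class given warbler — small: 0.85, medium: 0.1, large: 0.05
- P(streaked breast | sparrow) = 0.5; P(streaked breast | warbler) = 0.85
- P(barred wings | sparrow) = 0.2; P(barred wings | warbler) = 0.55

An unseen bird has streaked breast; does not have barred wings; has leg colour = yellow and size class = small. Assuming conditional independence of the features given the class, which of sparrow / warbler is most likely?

sparrow

sparrow: 0.75 × 0.3 × 0.6 × 0.5 × (1−0.2) = 0.054
warbler: 0.25 × 0.1 × 0.85 × 0.85 × (1−0.55) = 0.008128125
Highest score → sparrow.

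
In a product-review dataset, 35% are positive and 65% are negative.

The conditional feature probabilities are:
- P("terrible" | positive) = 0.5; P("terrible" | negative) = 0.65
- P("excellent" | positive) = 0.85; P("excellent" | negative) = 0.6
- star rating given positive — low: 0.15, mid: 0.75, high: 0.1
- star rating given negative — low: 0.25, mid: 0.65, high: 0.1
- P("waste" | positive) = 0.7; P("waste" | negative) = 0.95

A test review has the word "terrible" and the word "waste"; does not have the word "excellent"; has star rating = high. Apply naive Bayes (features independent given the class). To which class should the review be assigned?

positive: 0.35 × 0.5 × (1−0.85) × 0.1 × 0.7 = 0.0018375
negative: 0.65 × 0.65 × (1−0.6) × 0.1 × 0.95 = 0.016055
Highest score → negative.

negative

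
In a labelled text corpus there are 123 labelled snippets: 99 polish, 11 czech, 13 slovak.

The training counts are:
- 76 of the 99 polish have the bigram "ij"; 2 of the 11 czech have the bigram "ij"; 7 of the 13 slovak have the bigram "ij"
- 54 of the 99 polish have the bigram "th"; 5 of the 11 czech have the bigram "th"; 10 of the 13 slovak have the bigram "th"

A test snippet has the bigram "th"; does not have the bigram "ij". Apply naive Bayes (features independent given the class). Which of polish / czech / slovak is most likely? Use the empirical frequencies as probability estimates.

polish

polish: (99/123) × (23/99) × (54/99) ≈ 0.101996
czech: (11/123) × (9/11) × (5/11) ≈ 0.0332594
slovak: (13/123) × (6/13) × (10/13) ≈ 0.0375235
Highest score → polish.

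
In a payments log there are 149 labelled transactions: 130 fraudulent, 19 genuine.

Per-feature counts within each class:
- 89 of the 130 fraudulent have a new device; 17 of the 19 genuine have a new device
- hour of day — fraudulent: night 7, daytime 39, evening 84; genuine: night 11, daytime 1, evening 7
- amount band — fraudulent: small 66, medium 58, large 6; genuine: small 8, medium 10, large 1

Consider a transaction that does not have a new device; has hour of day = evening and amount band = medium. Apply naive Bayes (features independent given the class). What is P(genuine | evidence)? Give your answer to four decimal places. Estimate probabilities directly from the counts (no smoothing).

fraudulent: (130/149) × (41/130) × (84/130) × (58/130) ≈ 0.0793265
genuine: (19/149) × (2/19) × (7/19) × (10/19) ≈ 0.00260276
P(genuine | x) = 0.00260276 / 0.08192926 ≈ 0.0318

0.0318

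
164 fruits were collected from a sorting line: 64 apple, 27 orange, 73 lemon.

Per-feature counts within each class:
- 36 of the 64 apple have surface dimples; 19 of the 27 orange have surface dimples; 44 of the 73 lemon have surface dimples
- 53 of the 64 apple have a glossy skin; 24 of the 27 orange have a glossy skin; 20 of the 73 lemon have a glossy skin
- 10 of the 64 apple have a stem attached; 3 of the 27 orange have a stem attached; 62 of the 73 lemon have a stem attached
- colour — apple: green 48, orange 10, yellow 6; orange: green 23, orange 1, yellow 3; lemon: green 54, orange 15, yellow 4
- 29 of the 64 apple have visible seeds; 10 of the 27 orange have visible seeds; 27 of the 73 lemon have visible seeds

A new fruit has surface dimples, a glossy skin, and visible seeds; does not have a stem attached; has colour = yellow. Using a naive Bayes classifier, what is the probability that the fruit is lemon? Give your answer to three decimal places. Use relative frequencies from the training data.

0.021

apple: (64/164) × (36/64) × (53/64) × (54/64) × (6/64) × (29/64) ≈ 0.00651565
orange: (27/164) × (19/27) × (24/27) × (24/27) × (3/27) × (10/27) ≈ 0.00376702
lemon: (73/164) × (44/73) × (20/73) × (11/73) × (4/73) × (27/73) ≈ 0.000224473
P(lemon | x) = 0.000224473 / 0.010507143 ≈ 0.021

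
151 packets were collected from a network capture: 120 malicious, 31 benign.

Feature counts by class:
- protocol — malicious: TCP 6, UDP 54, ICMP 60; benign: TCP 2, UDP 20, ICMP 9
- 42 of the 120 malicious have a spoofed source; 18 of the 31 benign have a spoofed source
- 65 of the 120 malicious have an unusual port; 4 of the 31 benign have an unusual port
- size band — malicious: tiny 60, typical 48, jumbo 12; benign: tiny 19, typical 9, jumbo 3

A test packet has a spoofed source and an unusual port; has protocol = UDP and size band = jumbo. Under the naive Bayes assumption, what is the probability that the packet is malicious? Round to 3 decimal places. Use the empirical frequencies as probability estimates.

0.876

malicious: (120/151) × (54/120) × (42/120) × (65/120) × (12/120) ≈ 0.0067798
benign: (31/151) × (20/31) × (18/31) × (4/31) × (3/31) ≈ 0.000960333
P(malicious | x) = 0.0067798 / 0.007740133 ≈ 0.876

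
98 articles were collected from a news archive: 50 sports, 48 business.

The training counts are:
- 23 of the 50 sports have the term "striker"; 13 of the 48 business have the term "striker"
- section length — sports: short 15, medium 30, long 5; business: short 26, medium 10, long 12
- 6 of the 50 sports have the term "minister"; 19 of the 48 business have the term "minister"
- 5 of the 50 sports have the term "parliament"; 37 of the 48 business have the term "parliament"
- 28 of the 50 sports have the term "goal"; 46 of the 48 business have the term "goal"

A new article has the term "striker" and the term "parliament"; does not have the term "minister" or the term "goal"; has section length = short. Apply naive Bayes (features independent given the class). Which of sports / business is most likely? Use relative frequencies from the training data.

sports

sports: (50/98) × (23/50) × (15/50) × (44/50) × (5/50) × (22/50) ≈ 0.0027262
business: (48/98) × (13/48) × (26/48) × (29/48) × (37/48) × (2/48) ≈ 0.0013943
Highest score → sports.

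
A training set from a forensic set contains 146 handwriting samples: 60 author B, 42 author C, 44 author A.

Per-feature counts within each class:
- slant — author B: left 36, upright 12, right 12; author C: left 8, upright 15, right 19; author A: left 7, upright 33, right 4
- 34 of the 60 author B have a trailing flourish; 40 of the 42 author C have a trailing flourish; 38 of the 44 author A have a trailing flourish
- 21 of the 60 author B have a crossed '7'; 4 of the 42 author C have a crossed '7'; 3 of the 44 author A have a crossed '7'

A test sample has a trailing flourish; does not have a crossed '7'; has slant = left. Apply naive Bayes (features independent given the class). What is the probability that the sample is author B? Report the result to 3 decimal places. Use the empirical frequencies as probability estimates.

0.514

author B: (60/146) × (36/60) × (34/60) × (39/60) ≈ 0.0908219
author C: (42/146) × (8/42) × (40/42) × (38/42) ≈ 0.0472152
author A: (44/146) × (7/44) × (38/44) × (41/44) ≈ 0.038584
P(author B | x) = 0.0908219 / 0.1766211 ≈ 0.514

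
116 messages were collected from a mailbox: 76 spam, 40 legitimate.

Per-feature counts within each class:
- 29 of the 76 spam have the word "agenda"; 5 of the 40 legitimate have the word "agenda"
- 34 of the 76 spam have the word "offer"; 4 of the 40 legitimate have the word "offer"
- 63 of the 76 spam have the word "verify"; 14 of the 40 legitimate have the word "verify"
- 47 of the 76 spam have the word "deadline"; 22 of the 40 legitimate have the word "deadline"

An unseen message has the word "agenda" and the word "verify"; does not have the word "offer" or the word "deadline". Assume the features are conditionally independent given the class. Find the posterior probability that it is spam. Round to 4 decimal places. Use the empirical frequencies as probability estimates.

0.8773

spam: (76/116) × (29/76) × (42/76) × (63/76) × (29/76) ≈ 0.0437006
legitimate: (40/116) × (5/40) × (36/40) × (14/40) × (18/40) ≈ 0.00610991
P(spam | x) = 0.0437006 / 0.04981051 ≈ 0.8773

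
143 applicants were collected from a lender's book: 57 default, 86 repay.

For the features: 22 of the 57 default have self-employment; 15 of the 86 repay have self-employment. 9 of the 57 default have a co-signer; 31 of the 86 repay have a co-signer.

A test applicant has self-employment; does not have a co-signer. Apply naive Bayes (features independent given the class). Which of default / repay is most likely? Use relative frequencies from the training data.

default

default: (57/143) × (22/57) × (48/57) ≈ 0.129555
repay: (86/143) × (15/86) × (55/86) ≈ 0.0670841
Highest score → default.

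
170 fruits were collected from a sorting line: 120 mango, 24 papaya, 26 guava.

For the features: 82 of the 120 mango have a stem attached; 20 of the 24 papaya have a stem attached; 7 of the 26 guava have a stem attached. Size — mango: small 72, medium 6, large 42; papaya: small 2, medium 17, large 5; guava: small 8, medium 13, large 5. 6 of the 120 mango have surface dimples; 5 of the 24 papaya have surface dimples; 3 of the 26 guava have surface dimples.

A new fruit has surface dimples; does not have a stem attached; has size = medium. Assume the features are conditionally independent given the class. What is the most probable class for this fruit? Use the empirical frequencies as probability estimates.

guava

mango: (120/170) × (38/120) × (6/120) × (6/120) ≈ 0.000558824
papaya: (24/170) × (4/24) × (17/24) × (5/24) ≈ 0.00347222
guava: (26/170) × (19/26) × (13/26) × (3/26) ≈ 0.00644796
Highest score → guava.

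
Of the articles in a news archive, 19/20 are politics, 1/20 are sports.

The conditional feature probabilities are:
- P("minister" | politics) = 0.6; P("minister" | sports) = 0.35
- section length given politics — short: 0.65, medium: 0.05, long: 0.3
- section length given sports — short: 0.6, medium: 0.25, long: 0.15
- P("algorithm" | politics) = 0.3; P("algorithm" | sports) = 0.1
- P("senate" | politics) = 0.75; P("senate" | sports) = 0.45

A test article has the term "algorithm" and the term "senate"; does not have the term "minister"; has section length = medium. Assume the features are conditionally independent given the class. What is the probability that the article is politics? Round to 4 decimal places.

0.9212

politics: 0.95 × (1−0.6) × 0.05 × 0.3 × 0.75 = 0.004275
sports: 0.05 × (1−0.35) × 0.25 × 0.1 × 0.45 = 0.000365625
P(politics | x) = 0.004275 / 0.004640625 ≈ 0.9212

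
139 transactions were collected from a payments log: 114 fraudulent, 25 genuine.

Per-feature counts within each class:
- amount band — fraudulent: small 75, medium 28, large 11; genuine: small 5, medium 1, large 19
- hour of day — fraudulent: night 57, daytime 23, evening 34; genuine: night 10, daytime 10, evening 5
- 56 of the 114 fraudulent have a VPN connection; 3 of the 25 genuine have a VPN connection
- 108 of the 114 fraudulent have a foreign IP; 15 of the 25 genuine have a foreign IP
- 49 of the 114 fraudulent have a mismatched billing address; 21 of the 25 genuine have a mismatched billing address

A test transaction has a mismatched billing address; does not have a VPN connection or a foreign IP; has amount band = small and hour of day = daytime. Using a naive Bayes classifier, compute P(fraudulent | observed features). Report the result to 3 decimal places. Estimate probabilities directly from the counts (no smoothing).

0.228

fraudulent: (114/139) × (75/114) × (23/114) × (58/114) × (6/114) × (49/114) ≈ 0.00125294
genuine: (25/139) × (5/25) × (10/25) × (22/25) × (10/25) × (21/25) ≈ 0.00425439
P(fraudulent | x) = 0.00125294 / 0.00550733 ≈ 0.228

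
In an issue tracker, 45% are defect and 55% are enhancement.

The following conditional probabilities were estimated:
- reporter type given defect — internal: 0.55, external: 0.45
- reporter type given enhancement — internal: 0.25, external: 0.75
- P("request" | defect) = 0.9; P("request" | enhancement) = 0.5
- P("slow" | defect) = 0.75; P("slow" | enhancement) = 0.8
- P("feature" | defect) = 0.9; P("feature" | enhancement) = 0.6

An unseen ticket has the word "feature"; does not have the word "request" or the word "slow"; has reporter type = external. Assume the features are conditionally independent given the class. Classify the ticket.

enhancement

defect: 0.45 × 0.45 × (1−0.9) × (1−0.75) × 0.9 = 0.00455625
enhancement: 0.55 × 0.75 × (1−0.5) × (1−0.8) × 0.6 = 0.02475
Highest score → enhancement.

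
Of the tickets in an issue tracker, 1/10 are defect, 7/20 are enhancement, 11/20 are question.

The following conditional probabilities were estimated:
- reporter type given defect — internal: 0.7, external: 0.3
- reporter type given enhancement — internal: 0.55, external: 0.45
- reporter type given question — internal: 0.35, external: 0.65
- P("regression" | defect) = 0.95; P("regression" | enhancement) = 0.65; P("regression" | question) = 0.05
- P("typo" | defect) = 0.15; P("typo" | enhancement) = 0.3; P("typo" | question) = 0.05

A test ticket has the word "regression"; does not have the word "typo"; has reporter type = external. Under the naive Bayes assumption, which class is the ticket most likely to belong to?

enhancement

defect: 0.1 × 0.3 × 0.95 × (1−0.15) = 0.024225
enhancement: 0.35 × 0.45 × 0.65 × (1−0.3) = 0.0716625
question: 0.55 × 0.65 × 0.05 × (1−0.05) = 0.01698125
Highest score → enhancement.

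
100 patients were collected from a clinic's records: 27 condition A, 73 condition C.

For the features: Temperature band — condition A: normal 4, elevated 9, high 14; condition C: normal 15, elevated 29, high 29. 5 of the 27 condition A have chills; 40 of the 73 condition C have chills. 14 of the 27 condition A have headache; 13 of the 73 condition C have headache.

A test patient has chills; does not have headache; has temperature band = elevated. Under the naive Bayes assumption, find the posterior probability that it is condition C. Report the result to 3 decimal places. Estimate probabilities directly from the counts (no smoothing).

condition A: (27/100) × (9/27) × (5/27) × (13/27) ≈ 0.00802469
condition C: (73/100) × (29/73) × (40/73) × (60/73) ≈ 0.130606
P(condition C | x) = 0.130606 / 0.13863069 ≈ 0.942

0.942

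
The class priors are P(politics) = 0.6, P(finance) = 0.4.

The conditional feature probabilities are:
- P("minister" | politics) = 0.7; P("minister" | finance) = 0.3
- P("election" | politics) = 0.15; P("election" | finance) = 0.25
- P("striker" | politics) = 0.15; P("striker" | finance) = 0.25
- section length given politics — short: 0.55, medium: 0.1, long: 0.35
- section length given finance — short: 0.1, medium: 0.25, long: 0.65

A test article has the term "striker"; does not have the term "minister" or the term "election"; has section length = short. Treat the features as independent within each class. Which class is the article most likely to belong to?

politics: 0.6 × (1−0.7) × (1−0.15) × 0.15 × 0.55 = 0.0126225
finance: 0.4 × (1−0.3) × (1−0.25) × 0.25 × 0.1 = 0.00525
Highest score → politics.

politics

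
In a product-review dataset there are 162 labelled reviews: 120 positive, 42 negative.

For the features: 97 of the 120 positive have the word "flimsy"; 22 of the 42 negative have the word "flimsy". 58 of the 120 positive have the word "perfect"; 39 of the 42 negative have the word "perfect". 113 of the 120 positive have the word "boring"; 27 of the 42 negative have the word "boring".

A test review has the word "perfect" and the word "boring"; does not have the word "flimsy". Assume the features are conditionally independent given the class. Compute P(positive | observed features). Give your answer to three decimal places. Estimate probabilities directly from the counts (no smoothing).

0.467

positive: (120/162) × (23/120) × (58/120) × (113/120) ≈ 0.0646185
negative: (42/162) × (20/42) × (39/42) × (27/42) ≈ 0.0736961
P(positive | x) = 0.0646185 / 0.1383146 ≈ 0.467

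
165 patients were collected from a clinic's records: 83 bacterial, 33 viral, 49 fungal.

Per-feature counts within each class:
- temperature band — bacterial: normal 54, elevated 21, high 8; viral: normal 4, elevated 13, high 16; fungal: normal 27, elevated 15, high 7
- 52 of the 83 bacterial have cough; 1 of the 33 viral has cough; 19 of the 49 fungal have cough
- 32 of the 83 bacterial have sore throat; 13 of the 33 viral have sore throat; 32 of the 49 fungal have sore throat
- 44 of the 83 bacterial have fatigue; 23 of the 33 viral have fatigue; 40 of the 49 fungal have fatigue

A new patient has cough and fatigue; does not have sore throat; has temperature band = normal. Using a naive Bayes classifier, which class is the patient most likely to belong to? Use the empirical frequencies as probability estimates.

bacterial: (83/165) × (54/83) × (52/83) × (51/83) × (44/83) ≈ 0.0667885
viral: (33/165) × (4/33) × (1/33) × (20/33) × (23/33) ≈ 0.000310307
fungal: (49/165) × (27/49) × (19/49) × (17/49) × (40/49) ≈ 0.0179702
Highest score → bacterial.

bacterial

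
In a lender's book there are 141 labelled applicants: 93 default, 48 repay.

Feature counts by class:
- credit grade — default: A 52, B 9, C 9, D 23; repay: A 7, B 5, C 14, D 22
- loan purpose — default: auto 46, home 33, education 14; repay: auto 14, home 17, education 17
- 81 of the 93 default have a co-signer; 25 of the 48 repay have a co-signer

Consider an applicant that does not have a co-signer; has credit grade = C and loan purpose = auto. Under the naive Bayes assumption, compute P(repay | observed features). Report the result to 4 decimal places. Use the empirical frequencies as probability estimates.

default: (93/141) × (9/93) × (46/93) × (12/93) ≈ 0.00407377
repay: (48/141) × (14/48) × (14/48) × (23/48) ≈ 0.0138766
P(repay | x) = 0.0138766 / 0.01795037 ≈ 0.7731

0.7731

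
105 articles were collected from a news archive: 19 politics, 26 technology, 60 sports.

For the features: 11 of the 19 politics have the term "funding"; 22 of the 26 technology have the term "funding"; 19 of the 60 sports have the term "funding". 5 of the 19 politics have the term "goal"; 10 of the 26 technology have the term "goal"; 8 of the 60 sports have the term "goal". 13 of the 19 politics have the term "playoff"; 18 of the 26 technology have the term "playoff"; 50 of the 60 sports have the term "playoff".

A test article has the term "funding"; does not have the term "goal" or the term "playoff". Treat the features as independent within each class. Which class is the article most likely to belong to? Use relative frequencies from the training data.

politics: (19/105) × (11/19) × (14/19) × (6/19) ≈ 0.0243767
technology: (26/105) × (22/26) × (16/26) × (8/26) ≈ 0.0396731
sports: (60/105) × (19/60) × (52/60) × (10/60) ≈ 0.0261376
Highest score → technology.

technology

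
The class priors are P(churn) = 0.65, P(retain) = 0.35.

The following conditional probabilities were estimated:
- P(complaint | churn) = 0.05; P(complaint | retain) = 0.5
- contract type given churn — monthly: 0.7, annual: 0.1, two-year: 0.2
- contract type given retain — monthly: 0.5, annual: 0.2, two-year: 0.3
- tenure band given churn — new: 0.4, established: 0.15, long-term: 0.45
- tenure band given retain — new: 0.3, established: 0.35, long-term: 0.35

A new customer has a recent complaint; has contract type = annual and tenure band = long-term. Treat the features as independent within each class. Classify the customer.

churn: 0.65 × 0.05 × 0.1 × 0.45 = 0.0014625
retain: 0.35 × 0.5 × 0.2 × 0.35 = 0.01225
Highest score → retain.

retain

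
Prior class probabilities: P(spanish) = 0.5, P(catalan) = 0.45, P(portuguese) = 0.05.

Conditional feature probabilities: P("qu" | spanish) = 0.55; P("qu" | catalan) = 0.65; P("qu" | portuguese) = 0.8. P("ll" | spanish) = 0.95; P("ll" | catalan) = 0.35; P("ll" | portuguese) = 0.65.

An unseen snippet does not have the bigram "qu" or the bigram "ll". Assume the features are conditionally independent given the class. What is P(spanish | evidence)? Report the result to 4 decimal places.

spanish: 0.5 × (1−0.55) × (1−0.95) = 0.01125
catalan: 0.45 × (1−0.65) × (1−0.35) = 0.102375
portuguese: 0.05 × (1−0.8) × (1−0.65) = 0.0035
P(spanish | x) = 0.01125 / 0.117125 ≈ 0.0961

0.0961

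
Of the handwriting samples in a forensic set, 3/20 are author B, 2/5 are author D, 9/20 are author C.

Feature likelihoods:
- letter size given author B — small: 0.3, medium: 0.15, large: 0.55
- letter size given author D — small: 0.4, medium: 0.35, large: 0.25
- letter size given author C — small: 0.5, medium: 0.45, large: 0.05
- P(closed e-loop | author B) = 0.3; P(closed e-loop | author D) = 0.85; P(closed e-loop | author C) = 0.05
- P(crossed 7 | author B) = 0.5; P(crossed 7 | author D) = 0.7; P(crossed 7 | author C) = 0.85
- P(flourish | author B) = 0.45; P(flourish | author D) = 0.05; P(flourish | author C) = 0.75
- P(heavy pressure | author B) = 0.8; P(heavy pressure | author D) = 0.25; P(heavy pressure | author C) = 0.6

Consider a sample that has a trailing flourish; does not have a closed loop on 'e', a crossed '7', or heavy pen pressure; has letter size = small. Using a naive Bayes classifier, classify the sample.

author B: 0.15 × 0.3 × (1−0.3) × (1−0.5) × 0.45 × (1−0.8) = 0.0014175
author D: 0.4 × 0.4 × (1−0.85) × (1−0.7) × 0.05 × (1−0.25) = 0.00027
author C: 0.45 × 0.5 × (1−0.05) × (1−0.85) × 0.75 × (1−0.6) = 0.00961875
Highest score → author C.

author C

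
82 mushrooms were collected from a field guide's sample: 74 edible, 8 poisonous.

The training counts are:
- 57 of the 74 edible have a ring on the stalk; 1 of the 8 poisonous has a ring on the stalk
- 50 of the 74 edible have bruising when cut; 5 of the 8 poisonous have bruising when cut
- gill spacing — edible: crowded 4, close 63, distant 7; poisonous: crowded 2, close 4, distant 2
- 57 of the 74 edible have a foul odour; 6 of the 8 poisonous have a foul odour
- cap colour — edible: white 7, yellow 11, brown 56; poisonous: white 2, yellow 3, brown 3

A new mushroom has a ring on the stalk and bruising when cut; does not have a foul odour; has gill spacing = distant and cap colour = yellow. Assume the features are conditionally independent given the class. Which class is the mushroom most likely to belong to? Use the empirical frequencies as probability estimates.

edible: (74/82) × (57/74) × (50/74) × (7/74) × (17/74) × (11/74) ≈ 0.0015172
poisonous: (8/82) × (1/8) × (5/8) × (2/8) × (2/8) × (3/8) ≈ 0.000178639
Highest score → edible.

edible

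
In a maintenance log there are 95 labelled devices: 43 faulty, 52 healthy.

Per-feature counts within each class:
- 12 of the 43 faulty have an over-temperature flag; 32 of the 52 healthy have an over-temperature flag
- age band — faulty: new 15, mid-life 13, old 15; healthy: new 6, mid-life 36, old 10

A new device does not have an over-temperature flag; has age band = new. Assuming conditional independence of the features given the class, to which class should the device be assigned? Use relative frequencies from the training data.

faulty

faulty: (43/95) × (31/43) × (15/43) ≈ 0.113831
healthy: (52/95) × (20/52) × (6/52) ≈ 0.0242915
Highest score → faulty.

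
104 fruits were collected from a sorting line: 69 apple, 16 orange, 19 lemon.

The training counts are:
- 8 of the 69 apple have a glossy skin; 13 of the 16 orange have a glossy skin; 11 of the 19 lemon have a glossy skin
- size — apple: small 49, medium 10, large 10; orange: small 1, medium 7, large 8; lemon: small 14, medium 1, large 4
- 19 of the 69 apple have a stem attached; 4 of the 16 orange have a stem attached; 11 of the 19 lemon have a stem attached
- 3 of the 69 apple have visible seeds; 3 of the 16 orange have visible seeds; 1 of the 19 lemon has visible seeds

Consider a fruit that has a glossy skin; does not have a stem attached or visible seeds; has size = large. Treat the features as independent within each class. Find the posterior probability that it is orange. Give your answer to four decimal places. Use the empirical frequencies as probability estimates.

0.6963

apple: (69/104) × (8/69) × (10/69) × (50/69) × (66/69) ≈ 0.00772722
orange: (16/104) × (13/16) × (8/16) × (12/16) × (13/16) = 0.0380859375
lemon: (19/104) × (11/19) × (4/19) × (8/19) × (18/19) ≈ 0.00888221
P(orange | x) = 0.0380859375 / 0.0546953675 ≈ 0.6963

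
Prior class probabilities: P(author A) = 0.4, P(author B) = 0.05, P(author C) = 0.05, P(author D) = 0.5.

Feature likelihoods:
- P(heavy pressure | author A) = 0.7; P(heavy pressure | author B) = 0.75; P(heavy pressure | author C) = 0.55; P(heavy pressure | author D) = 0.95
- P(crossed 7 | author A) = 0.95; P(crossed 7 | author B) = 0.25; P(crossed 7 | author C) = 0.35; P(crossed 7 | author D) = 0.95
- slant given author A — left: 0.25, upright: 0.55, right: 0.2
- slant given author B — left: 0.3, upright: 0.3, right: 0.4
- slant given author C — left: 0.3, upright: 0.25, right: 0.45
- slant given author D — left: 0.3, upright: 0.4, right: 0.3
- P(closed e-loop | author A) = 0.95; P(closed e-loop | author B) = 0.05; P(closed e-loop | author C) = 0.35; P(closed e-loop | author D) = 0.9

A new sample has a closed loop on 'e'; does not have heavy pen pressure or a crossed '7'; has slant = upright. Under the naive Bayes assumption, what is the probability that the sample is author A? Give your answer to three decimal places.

author A: 0.4 × (1−0.7) × (1−0.95) × 0.55 × 0.95 = 0.003135
author B: 0.05 × (1−0.75) × (1−0.25) × 0.3 × 0.05 = 0.000140625
author C: 0.05 × (1−0.55) × (1−0.35) × 0.25 × 0.35 = 0.0012796875
author D: 0.5 × (1−0.95) × (1−0.95) × 0.4 × 0.9 = 0.00045
P(author A | x) = 0.003135 / 0.0050053125 ≈ 0.626

0.626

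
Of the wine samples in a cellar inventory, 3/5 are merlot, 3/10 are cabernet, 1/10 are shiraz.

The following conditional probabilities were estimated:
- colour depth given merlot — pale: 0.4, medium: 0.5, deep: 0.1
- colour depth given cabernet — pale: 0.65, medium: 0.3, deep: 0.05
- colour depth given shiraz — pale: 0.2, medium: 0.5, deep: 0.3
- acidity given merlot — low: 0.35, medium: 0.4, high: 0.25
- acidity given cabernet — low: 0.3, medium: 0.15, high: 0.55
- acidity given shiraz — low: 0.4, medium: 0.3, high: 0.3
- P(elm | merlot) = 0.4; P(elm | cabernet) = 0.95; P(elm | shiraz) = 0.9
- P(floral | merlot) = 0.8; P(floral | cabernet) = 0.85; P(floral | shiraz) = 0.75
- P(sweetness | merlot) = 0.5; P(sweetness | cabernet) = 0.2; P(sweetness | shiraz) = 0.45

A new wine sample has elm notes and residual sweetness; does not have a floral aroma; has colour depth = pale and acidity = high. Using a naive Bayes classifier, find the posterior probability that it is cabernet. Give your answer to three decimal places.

0.504

merlot: 0.6 × 0.4 × 0.25 × 0.4 × (1−0.8) × 0.5 = 0.0024
cabernet: 0.3 × 0.65 × 0.55 × 0.95 × (1−0.85) × 0.2 = 0.003056625
shiraz: 0.1 × 0.2 × 0.3 × 0.9 × (1−0.75) × 0.45 = 0.0006075
P(cabernet | x) = 0.003056625 / 0.006064125 ≈ 0.504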